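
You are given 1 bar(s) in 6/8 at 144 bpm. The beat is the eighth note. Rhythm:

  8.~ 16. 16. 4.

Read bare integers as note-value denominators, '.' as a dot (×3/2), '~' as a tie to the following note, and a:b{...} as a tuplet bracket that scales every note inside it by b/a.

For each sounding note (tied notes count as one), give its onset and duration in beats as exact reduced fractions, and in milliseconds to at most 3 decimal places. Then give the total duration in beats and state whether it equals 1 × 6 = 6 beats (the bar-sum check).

1) 0.0ms=0b +937.5ms=9/4b
2) 937.5ms=9/4b +312.5ms=3/4b
3) 1250.0ms=3b +1250.0ms=3b
Σ=6b of 6 (144bpm 6/8) — PASS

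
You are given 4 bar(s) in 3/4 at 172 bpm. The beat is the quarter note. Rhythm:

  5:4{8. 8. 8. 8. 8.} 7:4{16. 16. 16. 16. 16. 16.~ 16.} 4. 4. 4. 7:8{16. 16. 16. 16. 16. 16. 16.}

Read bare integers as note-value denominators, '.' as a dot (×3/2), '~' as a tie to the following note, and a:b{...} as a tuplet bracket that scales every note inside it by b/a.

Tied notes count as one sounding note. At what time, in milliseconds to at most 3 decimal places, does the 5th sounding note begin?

note 5 onset = 12/5b = 837.209ms

1. 0.0ms @ 0 + 209.302ms (3/5)
2. 209.302ms @ 3/5 + 209.302ms (3/5)
3. 418.605ms @ 6/5 + 209.302ms (3/5)
4. 627.907ms @ 9/5 + 209.302ms (3/5)
5. 837.209ms @ 12/5 + 209.302ms (3/5)
6. 1046.512ms @ 3 + 74.751ms (3/14)
7. 1121.262ms @ 45/14 + 74.751ms (3/14)
8. 1196.013ms @ 24/7 + 74.751ms (3/14)
9. 1270.764ms @ 51/14 + 74.751ms (3/14)
10. 1345.515ms @ 27/7 + 74.751ms (3/14)
11. 1420.266ms @ 57/14 + 149.502ms (3/7)
12. 1569.767ms @ 9/2 + 523.256ms (3/2)
13. 2093.023ms @ 6 + 523.256ms (3/2)
14. 2616.279ms @ 15/2 + 523.256ms (3/2)
15. 3139.535ms @ 9 + 149.502ms (3/7)
16. 3289.037ms @ 66/7 + 149.502ms (3/7)
17. 3438.538ms @ 69/7 + 149.502ms (3/7)
18. 3588.04ms @ 72/7 + 149.502ms (3/7)
19. 3737.542ms @ 75/7 + 149.502ms (3/7)
20. 3887.043ms @ 78/7 + 149.502ms (3/7)
21. 4036.545ms @ 81/7 + 149.502ms (3/7)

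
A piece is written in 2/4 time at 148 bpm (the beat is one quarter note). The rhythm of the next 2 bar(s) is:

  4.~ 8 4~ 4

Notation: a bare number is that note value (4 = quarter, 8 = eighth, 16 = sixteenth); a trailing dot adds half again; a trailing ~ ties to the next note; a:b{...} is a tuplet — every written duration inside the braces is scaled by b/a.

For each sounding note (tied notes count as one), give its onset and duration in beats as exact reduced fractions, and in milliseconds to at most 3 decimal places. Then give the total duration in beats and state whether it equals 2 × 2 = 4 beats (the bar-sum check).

1) 0.0ms=0b +810.811ms=2b
2) 810.811ms=2b +810.811ms=2b
Σ=4b of 4 (148bpm 2/4) — PASS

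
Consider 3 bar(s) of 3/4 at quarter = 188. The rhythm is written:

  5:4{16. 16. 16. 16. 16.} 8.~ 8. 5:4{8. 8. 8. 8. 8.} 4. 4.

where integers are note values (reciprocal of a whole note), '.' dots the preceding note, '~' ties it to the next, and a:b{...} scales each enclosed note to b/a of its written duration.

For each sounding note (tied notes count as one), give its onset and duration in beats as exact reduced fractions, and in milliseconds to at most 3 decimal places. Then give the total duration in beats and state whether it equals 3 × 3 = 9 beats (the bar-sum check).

1) 0.0ms=0b +95.745ms=3/10b
2) 95.745ms=3/10b +95.745ms=3/10b
3) 191.489ms=3/5b +95.745ms=3/10b
4) 287.234ms=9/10b +95.745ms=3/10b
5) 382.979ms=6/5b +95.745ms=3/10b
6) 478.723ms=3/2b +478.723ms=3/2b
7) 957.447ms=3b +191.489ms=3/5b
8) 1148.936ms=18/5b +191.489ms=3/5b
9) 1340.426ms=21/5b +191.489ms=3/5b
10) 1531.915ms=24/5b +191.489ms=3/5b
11) 1723.404ms=27/5b +191.489ms=3/5b
12) 1914.894ms=6b +478.723ms=3/2b
13) 2393.617ms=15/2b +478.723ms=3/2b
Σ=9b of 9 (188bpm 3/4) — PASS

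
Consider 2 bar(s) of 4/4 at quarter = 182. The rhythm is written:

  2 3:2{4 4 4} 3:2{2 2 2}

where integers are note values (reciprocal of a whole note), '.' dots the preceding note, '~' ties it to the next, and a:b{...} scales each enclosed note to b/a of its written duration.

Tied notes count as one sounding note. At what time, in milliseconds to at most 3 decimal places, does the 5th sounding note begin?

note 5 onset = 4b = 1318.681ms

1. 0.0ms @ 0 + 659.341ms (2)
2. 659.341ms @ 2 + 219.78ms (2/3)
3. 879.121ms @ 8/3 + 219.78ms (2/3)
4. 1098.901ms @ 10/3 + 219.78ms (2/3)
5. 1318.681ms @ 4 + 439.56ms (4/3)
6. 1758.242ms @ 16/3 + 439.56ms (4/3)
7. 2197.802ms @ 20/3 + 439.56ms (4/3)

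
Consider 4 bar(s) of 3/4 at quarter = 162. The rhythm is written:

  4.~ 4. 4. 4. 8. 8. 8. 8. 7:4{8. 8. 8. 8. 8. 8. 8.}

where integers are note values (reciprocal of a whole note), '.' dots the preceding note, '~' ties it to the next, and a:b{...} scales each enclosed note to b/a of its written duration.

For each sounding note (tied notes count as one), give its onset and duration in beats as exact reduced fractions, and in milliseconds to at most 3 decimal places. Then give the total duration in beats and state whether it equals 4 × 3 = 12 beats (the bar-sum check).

1) 0.0ms=0b +1111.111ms=3b
2) 1111.111ms=3b +555.556ms=3/2b
3) 1666.667ms=9/2b +555.556ms=3/2b
4) 2222.222ms=6b +277.778ms=3/4b
5) 2500.0ms=27/4b +277.778ms=3/4b
6) 2777.778ms=15/2b +277.778ms=3/4b
7) 3055.556ms=33/4b +277.778ms=3/4b
8) 3333.333ms=9b +158.73ms=3/7b
9) 3492.063ms=66/7b +158.73ms=3/7b
10) 3650.794ms=69/7b +158.73ms=3/7b
11) 3809.524ms=72/7b +158.73ms=3/7b
12) 3968.254ms=75/7b +158.73ms=3/7b
13) 4126.984ms=78/7b +158.73ms=3/7b
14) 4285.714ms=81/7b +158.73ms=3/7b
Σ=12b of 12 (162bpm 3/4) — PASS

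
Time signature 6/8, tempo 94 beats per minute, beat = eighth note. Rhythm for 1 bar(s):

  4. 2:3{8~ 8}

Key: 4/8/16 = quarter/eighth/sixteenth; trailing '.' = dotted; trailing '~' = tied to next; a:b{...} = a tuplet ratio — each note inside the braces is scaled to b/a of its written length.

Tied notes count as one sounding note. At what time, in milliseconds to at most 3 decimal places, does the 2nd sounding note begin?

note 2 onset = 3b = 1914.894ms

1. 0.0ms @ 0 + 1914.894ms (3)
2. 1914.894ms @ 3 + 1914.894ms (3)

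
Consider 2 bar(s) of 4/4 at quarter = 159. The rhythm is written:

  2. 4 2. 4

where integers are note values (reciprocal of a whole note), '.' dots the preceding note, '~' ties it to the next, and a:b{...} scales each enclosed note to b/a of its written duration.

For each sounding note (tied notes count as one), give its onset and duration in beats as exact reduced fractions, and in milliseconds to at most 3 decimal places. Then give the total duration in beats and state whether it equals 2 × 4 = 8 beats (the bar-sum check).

1) 0.0ms=0b +1132.075ms=3b
2) 1132.075ms=3b +377.358ms=1b
3) 1509.434ms=4b +1132.075ms=3b
4) 2641.509ms=7b +377.358ms=1b
Σ=8b of 8 (159bpm 4/4) — PASS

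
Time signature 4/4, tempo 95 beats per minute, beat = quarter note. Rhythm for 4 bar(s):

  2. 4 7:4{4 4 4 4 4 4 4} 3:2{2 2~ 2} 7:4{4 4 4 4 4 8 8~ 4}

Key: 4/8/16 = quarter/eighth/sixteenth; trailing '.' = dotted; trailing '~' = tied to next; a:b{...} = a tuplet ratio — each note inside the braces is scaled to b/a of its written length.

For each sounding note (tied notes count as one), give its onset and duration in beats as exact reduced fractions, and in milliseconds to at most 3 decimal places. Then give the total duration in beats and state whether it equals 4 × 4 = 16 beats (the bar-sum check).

1) 0.0ms=0b +1894.737ms=3b
2) 1894.737ms=3b +631.579ms=1b
3) 2526.316ms=4b +360.902ms=4/7b
4) 2887.218ms=32/7b +360.902ms=4/7b
5) 3248.12ms=36/7b +360.902ms=4/7b
6) 3609.023ms=40/7b +360.902ms=4/7b
7) 3969.925ms=44/7b +360.902ms=4/7b
8) 4330.827ms=48/7b +360.902ms=4/7b
9) 4691.729ms=52/7b +360.902ms=4/7b
10) 5052.632ms=8b +842.105ms=4/3b
11) 5894.737ms=28/3b +1684.211ms=8/3b
12) 7578.947ms=12b +360.902ms=4/7b
13) 7939.85ms=88/7b +360.902ms=4/7b
14) 8300.752ms=92/7b +360.902ms=4/7b
15) 8661.654ms=96/7b +360.902ms=4/7b
16) 9022.556ms=100/7b +360.902ms=4/7b
17) 9383.459ms=104/7b +180.451ms=2/7b
18) 9563.91ms=106/7b +541.353ms=6/7b
Σ=16b of 16 (95bpm 4/4) — PASS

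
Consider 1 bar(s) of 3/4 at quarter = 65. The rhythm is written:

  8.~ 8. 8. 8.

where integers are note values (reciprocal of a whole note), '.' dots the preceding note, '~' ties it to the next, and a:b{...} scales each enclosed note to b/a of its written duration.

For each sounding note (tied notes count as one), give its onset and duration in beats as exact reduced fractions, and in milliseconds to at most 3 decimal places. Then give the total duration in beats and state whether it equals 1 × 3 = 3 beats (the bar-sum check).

1) 0.0ms=0b +1384.615ms=3/2b
2) 1384.615ms=3/2b +692.308ms=3/4b
3) 2076.923ms=9/4b +692.308ms=3/4b
Σ=3b of 3 (65bpm 3/4) — PASS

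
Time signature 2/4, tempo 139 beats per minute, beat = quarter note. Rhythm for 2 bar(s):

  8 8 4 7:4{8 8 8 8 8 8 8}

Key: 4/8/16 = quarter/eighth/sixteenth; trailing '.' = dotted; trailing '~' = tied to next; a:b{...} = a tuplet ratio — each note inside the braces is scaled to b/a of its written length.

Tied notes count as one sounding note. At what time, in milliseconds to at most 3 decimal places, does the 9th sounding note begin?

note 9 onset = 24/7b = 1479.959ms

1. 0.0ms @ 0 + 215.827ms (1/2)
2. 215.827ms @ 1/2 + 215.827ms (1/2)
3. 431.655ms @ 1 + 431.655ms (1)
4. 863.309ms @ 2 + 123.33ms (2/7)
5. 986.639ms @ 16/7 + 123.33ms (2/7)
6. 1109.969ms @ 18/7 + 123.33ms (2/7)
7. 1233.299ms @ 20/7 + 123.33ms (2/7)
8. 1356.629ms @ 22/7 + 123.33ms (2/7)
9. 1479.959ms @ 24/7 + 123.33ms (2/7)
10. 1603.289ms @ 26/7 + 123.33ms (2/7)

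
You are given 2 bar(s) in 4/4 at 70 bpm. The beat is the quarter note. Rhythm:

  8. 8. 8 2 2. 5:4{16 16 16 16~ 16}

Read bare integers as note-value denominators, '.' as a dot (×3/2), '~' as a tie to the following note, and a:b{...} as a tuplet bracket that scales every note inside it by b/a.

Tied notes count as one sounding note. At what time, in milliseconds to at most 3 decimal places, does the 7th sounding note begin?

1. 0.0ms @ 0 + 642.857ms (3/4)
2. 642.857ms @ 3/4 + 642.857ms (3/4)
3. 1285.714ms @ 3/2 + 428.571ms (1/2)
4. 1714.286ms @ 2 + 1714.286ms (2)
5. 3428.571ms @ 4 + 2571.429ms (3)
6. 6000.0ms @ 7 + 171.429ms (1/5)
7. 6171.429ms @ 36/5 + 171.429ms (1/5)
8. 6342.857ms @ 37/5 + 171.429ms (1/5)
9. 6514.286ms @ 38/5 + 342.857ms (2/5)

note 7 onset = 36/5b = 6171.429ms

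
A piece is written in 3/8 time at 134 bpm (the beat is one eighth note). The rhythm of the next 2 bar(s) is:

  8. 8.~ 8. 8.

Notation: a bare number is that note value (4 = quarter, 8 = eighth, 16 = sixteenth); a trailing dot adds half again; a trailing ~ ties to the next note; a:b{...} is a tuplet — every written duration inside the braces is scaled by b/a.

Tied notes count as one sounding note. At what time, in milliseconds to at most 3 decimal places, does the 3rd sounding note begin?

1. 0.0ms @ 0 + 671.642ms (3/2)
2. 671.642ms @ 3/2 + 1343.284ms (3)
3. 2014.925ms @ 9/2 + 671.642ms (3/2)

note 3 onset = 9/2b = 2014.925ms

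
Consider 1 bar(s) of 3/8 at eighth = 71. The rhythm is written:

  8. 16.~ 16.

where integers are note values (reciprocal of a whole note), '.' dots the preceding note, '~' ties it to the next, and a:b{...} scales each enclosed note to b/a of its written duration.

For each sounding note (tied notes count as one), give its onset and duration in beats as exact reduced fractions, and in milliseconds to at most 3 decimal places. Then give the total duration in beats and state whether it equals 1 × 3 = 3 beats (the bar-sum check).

1) 0.0ms=0b +1267.606ms=3/2b
2) 1267.606ms=3/2b +1267.606ms=3/2b
Σ=3b of 3 (71bpm 3/8) — PASS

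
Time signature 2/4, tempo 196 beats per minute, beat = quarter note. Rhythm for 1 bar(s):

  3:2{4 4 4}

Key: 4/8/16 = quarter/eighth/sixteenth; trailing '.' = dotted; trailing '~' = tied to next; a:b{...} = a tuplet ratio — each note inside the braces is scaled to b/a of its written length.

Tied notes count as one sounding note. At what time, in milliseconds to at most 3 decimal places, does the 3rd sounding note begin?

note 3 onset = 4/3b = 408.163ms

1. 0.0ms @ 0 + 204.082ms (2/3)
2. 204.082ms @ 2/3 + 204.082ms (2/3)
3. 408.163ms @ 4/3 + 204.082ms (2/3)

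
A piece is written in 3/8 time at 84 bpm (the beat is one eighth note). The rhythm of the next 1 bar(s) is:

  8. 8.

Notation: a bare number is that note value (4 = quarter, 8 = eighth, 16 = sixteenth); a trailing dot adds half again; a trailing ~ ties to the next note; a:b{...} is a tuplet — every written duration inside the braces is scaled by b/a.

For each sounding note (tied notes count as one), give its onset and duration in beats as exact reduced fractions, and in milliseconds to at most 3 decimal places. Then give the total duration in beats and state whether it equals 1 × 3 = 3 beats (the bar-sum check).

1) 0.0ms=0b +1071.429ms=3/2b
2) 1071.429ms=3/2b +1071.429ms=3/2b
Σ=3b of 3 (84bpm 3/8) — PASS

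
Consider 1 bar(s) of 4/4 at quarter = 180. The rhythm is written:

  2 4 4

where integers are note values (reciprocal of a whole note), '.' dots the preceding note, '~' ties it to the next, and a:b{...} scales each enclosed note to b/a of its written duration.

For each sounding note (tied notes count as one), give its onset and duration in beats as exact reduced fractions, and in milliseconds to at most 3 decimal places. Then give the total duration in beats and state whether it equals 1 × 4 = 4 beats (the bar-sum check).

1) 0.0ms=0b +666.667ms=2b
2) 666.667ms=2b +333.333ms=1b
3) 1000.0ms=3b +333.333ms=1b
Σ=4b of 4 (180bpm 4/4) — PASS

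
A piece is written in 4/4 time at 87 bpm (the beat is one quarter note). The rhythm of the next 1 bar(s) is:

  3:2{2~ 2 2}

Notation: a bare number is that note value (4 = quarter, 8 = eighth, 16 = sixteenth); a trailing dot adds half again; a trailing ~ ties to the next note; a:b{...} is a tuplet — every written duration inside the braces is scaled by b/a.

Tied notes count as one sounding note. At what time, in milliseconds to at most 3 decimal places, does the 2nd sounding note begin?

1. 0.0ms @ 0 + 1839.08ms (8/3)
2. 1839.08ms @ 8/3 + 919.54ms (4/3)

note 2 onset = 8/3b = 1839.08ms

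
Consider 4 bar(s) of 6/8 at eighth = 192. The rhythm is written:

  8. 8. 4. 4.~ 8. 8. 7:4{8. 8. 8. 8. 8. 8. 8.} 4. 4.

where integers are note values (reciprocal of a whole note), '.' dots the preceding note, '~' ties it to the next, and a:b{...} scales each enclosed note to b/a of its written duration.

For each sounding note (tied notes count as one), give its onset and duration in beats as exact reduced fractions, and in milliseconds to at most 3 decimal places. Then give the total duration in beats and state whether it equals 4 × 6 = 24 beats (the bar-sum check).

1) 0.0ms=0b +468.75ms=3/2b
2) 468.75ms=3/2b +468.75ms=3/2b
3) 937.5ms=3b +937.5ms=3b
4) 1875.0ms=6b +1406.25ms=9/2b
5) 3281.25ms=21/2b +468.75ms=3/2b
6) 3750.0ms=12b +267.857ms=6/7b
7) 4017.857ms=90/7b +267.857ms=6/7b
8) 4285.714ms=96/7b +267.857ms=6/7b
9) 4553.571ms=102/7b +267.857ms=6/7b
10) 4821.429ms=108/7b +267.857ms=6/7b
11) 5089.286ms=114/7b +267.857ms=6/7b
12) 5357.143ms=120/7b +267.857ms=6/7b
13) 5625.0ms=18b +937.5ms=3b
14) 6562.5ms=21b +937.5ms=3b
Σ=24b of 24 (192bpm 6/8) — PASS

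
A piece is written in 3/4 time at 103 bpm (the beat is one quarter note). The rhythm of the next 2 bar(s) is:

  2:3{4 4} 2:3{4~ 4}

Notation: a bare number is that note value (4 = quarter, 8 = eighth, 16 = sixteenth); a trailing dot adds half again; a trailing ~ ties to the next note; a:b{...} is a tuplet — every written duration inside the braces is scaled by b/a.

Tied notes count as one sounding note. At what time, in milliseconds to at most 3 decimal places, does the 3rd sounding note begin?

note 3 onset = 3b = 1747.573ms

1. 0.0ms @ 0 + 873.786ms (3/2)
2. 873.786ms @ 3/2 + 873.786ms (3/2)
3. 1747.573ms @ 3 + 1747.573ms (3)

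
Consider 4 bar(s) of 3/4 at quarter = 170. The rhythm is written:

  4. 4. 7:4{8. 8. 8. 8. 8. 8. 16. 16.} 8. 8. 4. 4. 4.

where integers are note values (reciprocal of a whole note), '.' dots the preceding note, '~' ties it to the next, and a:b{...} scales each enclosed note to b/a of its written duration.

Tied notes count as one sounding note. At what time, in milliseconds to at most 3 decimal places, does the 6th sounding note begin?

note 6 onset = 30/7b = 1512.605ms

1. 0.0ms @ 0 + 529.412ms (3/2)
2. 529.412ms @ 3/2 + 529.412ms (3/2)
3. 1058.824ms @ 3 + 151.261ms (3/7)
4. 1210.084ms @ 24/7 + 151.261ms (3/7)
5. 1361.345ms @ 27/7 + 151.261ms (3/7)
6. 1512.605ms @ 30/7 + 151.261ms (3/7)
7. 1663.866ms @ 33/7 + 151.261ms (3/7)
8. 1815.126ms @ 36/7 + 151.261ms (3/7)
9. 1966.387ms @ 39/7 + 75.63ms (3/14)
10. 2042.017ms @ 81/14 + 75.63ms (3/14)
11. 2117.647ms @ 6 + 264.706ms (3/4)
12. 2382.353ms @ 27/4 + 264.706ms (3/4)
13. 2647.059ms @ 15/2 + 529.412ms (3/2)
14. 3176.471ms @ 9 + 529.412ms (3/2)
15. 3705.882ms @ 21/2 + 529.412ms (3/2)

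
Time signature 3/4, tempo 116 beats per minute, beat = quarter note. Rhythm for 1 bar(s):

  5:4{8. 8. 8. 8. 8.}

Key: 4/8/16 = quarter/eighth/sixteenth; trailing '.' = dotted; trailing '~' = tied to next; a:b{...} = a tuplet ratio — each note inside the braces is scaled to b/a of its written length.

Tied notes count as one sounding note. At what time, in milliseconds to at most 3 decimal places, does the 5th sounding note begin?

1. 0.0ms @ 0 + 310.345ms (3/5)
2. 310.345ms @ 3/5 + 310.345ms (3/5)
3. 620.69ms @ 6/5 + 310.345ms (3/5)
4. 931.034ms @ 9/5 + 310.345ms (3/5)
5. 1241.379ms @ 12/5 + 310.345ms (3/5)

note 5 onset = 12/5b = 1241.379ms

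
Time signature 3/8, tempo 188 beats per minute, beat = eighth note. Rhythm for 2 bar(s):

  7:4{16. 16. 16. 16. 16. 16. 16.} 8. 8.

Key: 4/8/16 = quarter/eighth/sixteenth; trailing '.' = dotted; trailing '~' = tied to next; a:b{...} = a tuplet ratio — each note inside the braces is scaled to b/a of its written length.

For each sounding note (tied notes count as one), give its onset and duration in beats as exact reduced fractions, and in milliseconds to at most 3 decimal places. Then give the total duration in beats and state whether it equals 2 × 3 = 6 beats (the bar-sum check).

1) 0.0ms=0b +136.778ms=3/7b
2) 136.778ms=3/7b +136.778ms=3/7b
3) 273.556ms=6/7b +136.778ms=3/7b
4) 410.334ms=9/7b +136.778ms=3/7b
5) 547.112ms=12/7b +136.778ms=3/7b
6) 683.891ms=15/7b +136.778ms=3/7b
7) 820.669ms=18/7b +136.778ms=3/7b
8) 957.447ms=3b +478.723ms=3/2b
9) 1436.17ms=9/2b +478.723ms=3/2b
Σ=6b of 6 (188bpm 3/8) — PASS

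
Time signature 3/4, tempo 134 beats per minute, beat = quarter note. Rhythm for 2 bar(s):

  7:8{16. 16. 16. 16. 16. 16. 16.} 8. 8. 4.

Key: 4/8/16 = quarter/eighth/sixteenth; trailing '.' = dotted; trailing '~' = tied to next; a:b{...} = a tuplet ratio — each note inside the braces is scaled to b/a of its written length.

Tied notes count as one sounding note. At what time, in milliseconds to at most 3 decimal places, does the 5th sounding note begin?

note 5 onset = 12/7b = 767.591ms

1. 0.0ms @ 0 + 191.898ms (3/7)
2. 191.898ms @ 3/7 + 191.898ms (3/7)
3. 383.795ms @ 6/7 + 191.898ms (3/7)
4. 575.693ms @ 9/7 + 191.898ms (3/7)
5. 767.591ms @ 12/7 + 191.898ms (3/7)
6. 959.488ms @ 15/7 + 191.898ms (3/7)
7. 1151.386ms @ 18/7 + 191.898ms (3/7)
8. 1343.284ms @ 3 + 335.821ms (3/4)
9. 1679.104ms @ 15/4 + 335.821ms (3/4)
10. 2014.925ms @ 9/2 + 671.642ms (3/2)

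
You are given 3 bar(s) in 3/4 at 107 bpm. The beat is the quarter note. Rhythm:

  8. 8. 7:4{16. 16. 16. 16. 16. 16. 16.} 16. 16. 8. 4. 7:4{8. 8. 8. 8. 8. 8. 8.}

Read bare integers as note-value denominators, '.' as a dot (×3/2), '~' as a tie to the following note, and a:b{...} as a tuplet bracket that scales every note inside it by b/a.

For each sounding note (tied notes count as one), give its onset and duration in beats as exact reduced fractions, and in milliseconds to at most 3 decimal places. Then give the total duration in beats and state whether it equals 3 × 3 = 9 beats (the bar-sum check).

1) 0.0ms=0b +420.561ms=3/4b
2) 420.561ms=3/4b +420.561ms=3/4b
3) 841.121ms=3/2b +120.16ms=3/14b
4) 961.282ms=12/7b +120.16ms=3/14b
5) 1081.442ms=27/14b +120.16ms=3/14b
6) 1201.602ms=15/7b +120.16ms=3/14b
7) 1321.762ms=33/14b +120.16ms=3/14b
8) 1441.923ms=18/7b +120.16ms=3/14b
9) 1562.083ms=39/14b +120.16ms=3/14b
10) 1682.243ms=3b +210.28ms=3/8b
11) 1892.523ms=27/8b +210.28ms=3/8b
12) 2102.804ms=15/4b +420.561ms=3/4b
13) 2523.364ms=9/2b +841.121ms=3/2b
14) 3364.486ms=6b +240.32ms=3/7b
15) 3604.806ms=45/7b +240.32ms=3/7b
16) 3845.127ms=48/7b +240.32ms=3/7b
17) 4085.447ms=51/7b +240.32ms=3/7b
18) 4325.768ms=54/7b +240.32ms=3/7b
19) 4566.088ms=57/7b +240.32ms=3/7b
20) 4806.409ms=60/7b +240.32ms=3/7b
Σ=9b of 9 (107bpm 3/4) — PASS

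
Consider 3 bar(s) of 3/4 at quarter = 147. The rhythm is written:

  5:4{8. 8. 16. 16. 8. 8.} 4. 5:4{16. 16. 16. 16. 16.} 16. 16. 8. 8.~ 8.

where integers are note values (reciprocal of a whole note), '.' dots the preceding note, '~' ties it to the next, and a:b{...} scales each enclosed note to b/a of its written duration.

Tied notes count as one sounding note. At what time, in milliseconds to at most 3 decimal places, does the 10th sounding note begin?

1. 0.0ms @ 0 + 244.898ms (3/5)
2. 244.898ms @ 3/5 + 244.898ms (3/5)
3. 489.796ms @ 6/5 + 122.449ms (3/10)
4. 612.245ms @ 3/2 + 122.449ms (3/10)
5. 734.694ms @ 9/5 + 244.898ms (3/5)
6. 979.592ms @ 12/5 + 244.898ms (3/5)
7. 1224.49ms @ 3 + 612.245ms (3/2)
8. 1836.735ms @ 9/2 + 122.449ms (3/10)
9. 1959.184ms @ 24/5 + 122.449ms (3/10)
10. 2081.633ms @ 51/10 + 122.449ms (3/10)
11. 2204.082ms @ 27/5 + 122.449ms (3/10)
12. 2326.531ms @ 57/10 + 122.449ms (3/10)
13. 2448.98ms @ 6 + 153.061ms (3/8)
14. 2602.041ms @ 51/8 + 153.061ms (3/8)
15. 2755.102ms @ 27/4 + 306.122ms (3/4)
16. 3061.224ms @ 15/2 + 612.245ms (3/2)

note 10 onset = 51/10b = 2081.633ms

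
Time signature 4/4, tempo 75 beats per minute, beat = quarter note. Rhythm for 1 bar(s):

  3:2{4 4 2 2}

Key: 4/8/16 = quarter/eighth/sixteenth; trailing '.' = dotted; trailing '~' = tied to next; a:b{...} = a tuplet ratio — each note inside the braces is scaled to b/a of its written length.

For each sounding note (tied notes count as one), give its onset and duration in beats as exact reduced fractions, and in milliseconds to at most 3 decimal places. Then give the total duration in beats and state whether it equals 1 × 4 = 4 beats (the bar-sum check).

1) 0.0ms=0b +533.333ms=2/3b
2) 533.333ms=2/3b +533.333ms=2/3b
3) 1066.667ms=4/3b +1066.667ms=4/3b
4) 2133.333ms=8/3b +1066.667ms=4/3b
Σ=4b of 4 (75bpm 4/4) — PASS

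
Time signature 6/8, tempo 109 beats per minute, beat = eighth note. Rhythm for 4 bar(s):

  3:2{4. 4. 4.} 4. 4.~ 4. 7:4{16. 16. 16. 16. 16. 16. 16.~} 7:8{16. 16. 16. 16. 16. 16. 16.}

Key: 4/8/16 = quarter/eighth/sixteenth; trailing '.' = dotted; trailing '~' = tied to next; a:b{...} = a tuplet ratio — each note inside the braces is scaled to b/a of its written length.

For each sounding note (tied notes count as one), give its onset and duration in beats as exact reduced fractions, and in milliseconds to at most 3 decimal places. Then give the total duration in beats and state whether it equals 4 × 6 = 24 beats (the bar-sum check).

1) 0.0ms=0b +1100.917ms=2b
2) 1100.917ms=2b +1100.917ms=2b
3) 2201.835ms=4b +1100.917ms=2b
4) 3302.752ms=6b +1651.376ms=3b
5) 4954.128ms=9b +3302.752ms=6b
6) 8256.881ms=15b +235.911ms=3/7b
7) 8492.792ms=108/7b +235.911ms=3/7b
8) 8728.702ms=111/7b +235.911ms=3/7b
9) 8964.613ms=114/7b +235.911ms=3/7b
10) 9200.524ms=117/7b +235.911ms=3/7b
11) 9436.435ms=120/7b +235.911ms=3/7b
12) 9672.346ms=123/7b +707.733ms=9/7b
13) 10380.079ms=132/7b +471.822ms=6/7b
14) 10851.9ms=138/7b +471.822ms=6/7b
15) 11323.722ms=144/7b +471.822ms=6/7b
16) 11795.544ms=150/7b +471.822ms=6/7b
17) 12267.366ms=156/7b +471.822ms=6/7b
18) 12739.187ms=162/7b +471.822ms=6/7b
Σ=24b of 24 (109bpm 6/8) — PASS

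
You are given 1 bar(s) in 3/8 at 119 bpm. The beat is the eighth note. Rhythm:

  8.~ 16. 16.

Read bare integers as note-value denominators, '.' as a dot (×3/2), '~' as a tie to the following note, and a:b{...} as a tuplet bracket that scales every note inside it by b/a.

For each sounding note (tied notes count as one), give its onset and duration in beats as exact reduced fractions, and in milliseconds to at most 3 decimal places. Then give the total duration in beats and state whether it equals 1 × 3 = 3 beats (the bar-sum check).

1) 0.0ms=0b +1134.454ms=9/4b
2) 1134.454ms=9/4b +378.151ms=3/4b
Σ=3b of 3 (119bpm 3/8) — PASS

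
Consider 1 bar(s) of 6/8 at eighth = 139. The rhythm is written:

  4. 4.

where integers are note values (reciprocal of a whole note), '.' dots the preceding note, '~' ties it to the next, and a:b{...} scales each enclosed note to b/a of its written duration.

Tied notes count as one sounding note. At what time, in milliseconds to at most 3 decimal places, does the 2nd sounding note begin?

1. 0.0ms @ 0 + 1294.964ms (3)
2. 1294.964ms @ 3 + 1294.964ms (3)

note 2 onset = 3b = 1294.964ms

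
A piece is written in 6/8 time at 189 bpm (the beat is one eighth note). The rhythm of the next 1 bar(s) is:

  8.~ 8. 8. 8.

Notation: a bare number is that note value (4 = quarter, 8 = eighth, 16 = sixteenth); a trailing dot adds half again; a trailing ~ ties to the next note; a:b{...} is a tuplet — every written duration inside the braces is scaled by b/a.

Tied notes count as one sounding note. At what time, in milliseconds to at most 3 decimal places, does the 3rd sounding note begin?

note 3 onset = 9/2b = 1428.571ms

1. 0.0ms @ 0 + 952.381ms (3)
2. 952.381ms @ 3 + 476.19ms (3/2)
3. 1428.571ms @ 9/2 + 476.19ms (3/2)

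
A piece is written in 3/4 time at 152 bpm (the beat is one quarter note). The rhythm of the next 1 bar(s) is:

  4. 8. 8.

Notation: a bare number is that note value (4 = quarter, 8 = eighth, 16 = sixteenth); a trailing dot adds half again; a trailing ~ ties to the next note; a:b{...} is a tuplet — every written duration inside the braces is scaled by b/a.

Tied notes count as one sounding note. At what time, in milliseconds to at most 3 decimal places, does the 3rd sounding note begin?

1. 0.0ms @ 0 + 592.105ms (3/2)
2. 592.105ms @ 3/2 + 296.053ms (3/4)
3. 888.158ms @ 9/4 + 296.053ms (3/4)

note 3 onset = 9/4b = 888.158ms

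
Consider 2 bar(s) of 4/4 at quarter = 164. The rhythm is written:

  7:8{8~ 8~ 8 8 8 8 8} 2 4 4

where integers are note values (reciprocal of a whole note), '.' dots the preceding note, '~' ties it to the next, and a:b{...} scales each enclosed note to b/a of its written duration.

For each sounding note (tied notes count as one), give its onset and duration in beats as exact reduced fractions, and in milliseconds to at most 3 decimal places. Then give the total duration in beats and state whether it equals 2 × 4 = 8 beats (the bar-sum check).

1) 0.0ms=0b +627.178ms=12/7b
2) 627.178ms=12/7b +209.059ms=4/7b
3) 836.237ms=16/7b +209.059ms=4/7b
4) 1045.296ms=20/7b +209.059ms=4/7b
5) 1254.355ms=24/7b +209.059ms=4/7b
6) 1463.415ms=4b +731.707ms=2b
7) 2195.122ms=6b +365.854ms=1b
8) 2560.976ms=7b +365.854ms=1b
Σ=8b of 8 (164bpm 4/4) — PASS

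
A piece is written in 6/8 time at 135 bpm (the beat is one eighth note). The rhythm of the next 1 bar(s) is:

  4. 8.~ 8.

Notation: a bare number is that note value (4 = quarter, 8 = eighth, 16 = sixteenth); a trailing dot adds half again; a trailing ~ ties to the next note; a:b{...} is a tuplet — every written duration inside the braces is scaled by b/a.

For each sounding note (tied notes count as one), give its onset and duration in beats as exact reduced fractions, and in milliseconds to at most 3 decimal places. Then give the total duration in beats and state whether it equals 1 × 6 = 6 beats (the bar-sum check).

1) 0.0ms=0b +1333.333ms=3b
2) 1333.333ms=3b +1333.333ms=3b
Σ=6b of 6 (135bpm 6/8) — PASS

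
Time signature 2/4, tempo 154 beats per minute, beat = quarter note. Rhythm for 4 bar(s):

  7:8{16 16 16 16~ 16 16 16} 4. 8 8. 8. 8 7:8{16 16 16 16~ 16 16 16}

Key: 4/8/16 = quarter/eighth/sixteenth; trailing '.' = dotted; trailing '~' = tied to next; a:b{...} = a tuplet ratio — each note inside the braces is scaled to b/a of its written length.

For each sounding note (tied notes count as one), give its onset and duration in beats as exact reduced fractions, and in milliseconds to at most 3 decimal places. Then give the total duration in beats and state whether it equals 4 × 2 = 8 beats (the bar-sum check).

1) 0.0ms=0b +111.317ms=2/7b
2) 111.317ms=2/7b +111.317ms=2/7b
3) 222.635ms=4/7b +111.317ms=2/7b
4) 333.952ms=6/7b +222.635ms=4/7b
5) 556.586ms=10/7b +111.317ms=2/7b
6) 667.904ms=12/7b +111.317ms=2/7b
7) 779.221ms=2b +584.416ms=3/2b
8) 1363.636ms=7/2b +194.805ms=1/2b
9) 1558.442ms=4b +292.208ms=3/4b
10) 1850.649ms=19/4b +292.208ms=3/4b
11) 2142.857ms=11/2b +194.805ms=1/2b
12) 2337.662ms=6b +111.317ms=2/7b
13) 2448.98ms=44/7b +111.317ms=2/7b
14) 2560.297ms=46/7b +111.317ms=2/7b
15) 2671.614ms=48/7b +222.635ms=4/7b
16) 2894.249ms=52/7b +111.317ms=2/7b
17) 3005.566ms=54/7b +111.317ms=2/7b
Σ=8b of 8 (154bpm 2/4) — PASS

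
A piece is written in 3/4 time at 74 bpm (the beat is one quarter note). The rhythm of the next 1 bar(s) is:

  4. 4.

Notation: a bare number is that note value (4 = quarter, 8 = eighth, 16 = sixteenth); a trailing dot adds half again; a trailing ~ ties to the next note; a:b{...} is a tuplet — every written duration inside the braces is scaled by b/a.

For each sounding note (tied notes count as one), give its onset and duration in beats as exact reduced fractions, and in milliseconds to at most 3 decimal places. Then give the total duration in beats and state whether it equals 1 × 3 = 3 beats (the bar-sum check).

1) 0.0ms=0b +1216.216ms=3/2b
2) 1216.216ms=3/2b +1216.216ms=3/2b
Σ=3b of 3 (74bpm 3/4) — PASS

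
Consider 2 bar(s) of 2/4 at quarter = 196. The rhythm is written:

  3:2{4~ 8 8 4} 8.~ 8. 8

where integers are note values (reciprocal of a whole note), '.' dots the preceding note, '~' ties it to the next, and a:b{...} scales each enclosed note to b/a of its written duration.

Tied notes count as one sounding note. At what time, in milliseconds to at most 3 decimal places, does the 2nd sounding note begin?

1. 0.0ms @ 0 + 306.122ms (1)
2. 306.122ms @ 1 + 102.041ms (1/3)
3. 408.163ms @ 4/3 + 204.082ms (2/3)
4. 612.245ms @ 2 + 459.184ms (3/2)
5. 1071.429ms @ 7/2 + 153.061ms (1/2)

note 2 onset = 1b = 306.122ms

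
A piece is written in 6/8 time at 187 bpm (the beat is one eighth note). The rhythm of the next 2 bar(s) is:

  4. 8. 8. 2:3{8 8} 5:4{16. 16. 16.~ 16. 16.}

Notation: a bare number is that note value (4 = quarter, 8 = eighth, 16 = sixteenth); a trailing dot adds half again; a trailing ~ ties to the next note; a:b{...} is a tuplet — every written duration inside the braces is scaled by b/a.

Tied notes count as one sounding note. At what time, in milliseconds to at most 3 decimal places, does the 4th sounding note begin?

note 4 onset = 6b = 1925.134ms

1. 0.0ms @ 0 + 962.567ms (3)
2. 962.567ms @ 3 + 481.283ms (3/2)
3. 1443.85ms @ 9/2 + 481.283ms (3/2)
4. 1925.134ms @ 6 + 481.283ms (3/2)
5. 2406.417ms @ 15/2 + 481.283ms (3/2)
6. 2887.701ms @ 9 + 192.513ms (3/5)
7. 3080.214ms @ 48/5 + 192.513ms (3/5)
8. 3272.727ms @ 51/5 + 385.027ms (6/5)
9. 3657.754ms @ 57/5 + 192.513ms (3/5)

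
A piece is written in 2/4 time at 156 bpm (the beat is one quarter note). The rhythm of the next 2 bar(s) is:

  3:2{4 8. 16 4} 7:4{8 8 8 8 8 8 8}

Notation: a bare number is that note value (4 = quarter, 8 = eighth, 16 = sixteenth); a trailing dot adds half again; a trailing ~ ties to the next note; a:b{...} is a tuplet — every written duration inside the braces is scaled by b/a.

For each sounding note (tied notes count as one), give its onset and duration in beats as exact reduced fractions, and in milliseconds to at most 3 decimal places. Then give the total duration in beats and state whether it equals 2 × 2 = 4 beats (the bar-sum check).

1) 0.0ms=0b +256.41ms=2/3b
2) 256.41ms=2/3b +192.308ms=1/2b
3) 448.718ms=7/6b +64.103ms=1/6b
4) 512.821ms=4/3b +256.41ms=2/3b
5) 769.231ms=2b +109.89ms=2/7b
6) 879.121ms=16/7b +109.89ms=2/7b
7) 989.011ms=18/7b +109.89ms=2/7b
8) 1098.901ms=20/7b +109.89ms=2/7b
9) 1208.791ms=22/7b +109.89ms=2/7b
10) 1318.681ms=24/7b +109.89ms=2/7b
11) 1428.571ms=26/7b +109.89ms=2/7b
Σ=4b of 4 (156bpm 2/4) — PASS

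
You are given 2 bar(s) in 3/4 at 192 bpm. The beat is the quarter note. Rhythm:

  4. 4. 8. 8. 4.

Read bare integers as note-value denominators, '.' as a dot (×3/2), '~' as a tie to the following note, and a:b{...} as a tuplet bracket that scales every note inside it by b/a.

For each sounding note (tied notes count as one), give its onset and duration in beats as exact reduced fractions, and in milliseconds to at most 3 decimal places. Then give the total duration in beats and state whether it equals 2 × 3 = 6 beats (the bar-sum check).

1) 0.0ms=0b +468.75ms=3/2b
2) 468.75ms=3/2b +468.75ms=3/2b
3) 937.5ms=3b +234.375ms=3/4b
4) 1171.875ms=15/4b +234.375ms=3/4b
5) 1406.25ms=9/2b +468.75ms=3/2b
Σ=6b of 6 (192bpm 3/4) — PASS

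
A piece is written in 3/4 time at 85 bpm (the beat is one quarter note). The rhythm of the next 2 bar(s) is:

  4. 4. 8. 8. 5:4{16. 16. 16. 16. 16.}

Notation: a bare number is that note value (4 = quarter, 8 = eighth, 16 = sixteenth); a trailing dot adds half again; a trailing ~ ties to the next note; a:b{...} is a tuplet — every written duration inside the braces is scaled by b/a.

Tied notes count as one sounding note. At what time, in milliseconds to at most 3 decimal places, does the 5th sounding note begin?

note 5 onset = 9/2b = 3176.471ms

1. 0.0ms @ 0 + 1058.824ms (3/2)
2. 1058.824ms @ 3/2 + 1058.824ms (3/2)
3. 2117.647ms @ 3 + 529.412ms (3/4)
4. 2647.059ms @ 15/4 + 529.412ms (3/4)
5. 3176.471ms @ 9/2 + 211.765ms (3/10)
6. 3388.235ms @ 24/5 + 211.765ms (3/10)
7. 3600.0ms @ 51/10 + 211.765ms (3/10)
8. 3811.765ms @ 27/5 + 211.765ms (3/10)
9. 4023.529ms @ 57/10 + 211.765ms (3/10)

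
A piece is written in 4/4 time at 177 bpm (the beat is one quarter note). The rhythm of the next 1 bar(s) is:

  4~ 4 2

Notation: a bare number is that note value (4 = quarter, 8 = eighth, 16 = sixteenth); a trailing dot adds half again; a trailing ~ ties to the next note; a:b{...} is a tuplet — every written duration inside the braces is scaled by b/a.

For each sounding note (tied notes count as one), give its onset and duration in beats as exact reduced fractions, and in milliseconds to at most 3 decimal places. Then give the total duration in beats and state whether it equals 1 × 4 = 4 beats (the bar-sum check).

1) 0.0ms=0b +677.966ms=2b
2) 677.966ms=2b +677.966ms=2b
Σ=4b of 4 (177bpm 4/4) — PASS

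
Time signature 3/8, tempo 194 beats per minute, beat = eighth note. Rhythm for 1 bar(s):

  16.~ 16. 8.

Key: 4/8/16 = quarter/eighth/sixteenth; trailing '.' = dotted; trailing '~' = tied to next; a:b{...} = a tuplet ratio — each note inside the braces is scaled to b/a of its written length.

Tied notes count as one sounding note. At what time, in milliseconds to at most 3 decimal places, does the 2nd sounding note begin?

1. 0.0ms @ 0 + 463.918ms (3/2)
2. 463.918ms @ 3/2 + 463.918ms (3/2)

note 2 onset = 3/2b = 463.918ms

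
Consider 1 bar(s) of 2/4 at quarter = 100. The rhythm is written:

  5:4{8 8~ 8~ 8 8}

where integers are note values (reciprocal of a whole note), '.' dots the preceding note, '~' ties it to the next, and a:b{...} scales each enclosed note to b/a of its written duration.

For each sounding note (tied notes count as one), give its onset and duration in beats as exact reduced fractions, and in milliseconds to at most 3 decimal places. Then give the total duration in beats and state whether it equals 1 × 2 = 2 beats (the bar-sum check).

1) 0.0ms=0b +240.0ms=2/5b
2) 240.0ms=2/5b +720.0ms=6/5b
3) 960.0ms=8/5b +240.0ms=2/5b
Σ=2b of 2 (100bpm 2/4) — PASS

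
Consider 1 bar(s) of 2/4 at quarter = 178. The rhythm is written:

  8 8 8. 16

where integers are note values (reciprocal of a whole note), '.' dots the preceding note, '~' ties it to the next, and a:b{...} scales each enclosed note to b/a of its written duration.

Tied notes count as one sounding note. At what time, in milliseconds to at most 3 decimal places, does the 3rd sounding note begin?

note 3 onset = 1b = 337.079ms

1. 0.0ms @ 0 + 168.539ms (1/2)
2. 168.539ms @ 1/2 + 168.539ms (1/2)
3. 337.079ms @ 1 + 252.809ms (3/4)
4. 589.888ms @ 7/4 + 84.27ms (1/4)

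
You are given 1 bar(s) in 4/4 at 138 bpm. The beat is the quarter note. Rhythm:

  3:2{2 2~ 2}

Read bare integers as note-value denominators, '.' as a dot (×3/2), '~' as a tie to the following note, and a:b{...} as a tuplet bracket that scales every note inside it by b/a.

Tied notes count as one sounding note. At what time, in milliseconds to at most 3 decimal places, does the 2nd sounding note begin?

note 2 onset = 4/3b = 579.71ms

1. 0.0ms @ 0 + 579.71ms (4/3)
2. 579.71ms @ 4/3 + 1159.42ms (8/3)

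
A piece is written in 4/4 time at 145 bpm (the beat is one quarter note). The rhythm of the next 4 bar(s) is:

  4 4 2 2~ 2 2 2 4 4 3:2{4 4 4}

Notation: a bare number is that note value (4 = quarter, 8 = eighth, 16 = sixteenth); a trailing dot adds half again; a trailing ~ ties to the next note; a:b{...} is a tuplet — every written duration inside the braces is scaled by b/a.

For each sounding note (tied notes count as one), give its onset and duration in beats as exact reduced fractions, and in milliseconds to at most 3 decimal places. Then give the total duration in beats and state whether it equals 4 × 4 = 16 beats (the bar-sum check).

1) 0.0ms=0b +413.793ms=1b
2) 413.793ms=1b +413.793ms=1b
3) 827.586ms=2b +827.586ms=2b
4) 1655.172ms=4b +1655.172ms=4b
5) 3310.345ms=8b +827.586ms=2b
6) 4137.931ms=10b +827.586ms=2b
7) 4965.517ms=12b +413.793ms=1b
8) 5379.31ms=13b +413.793ms=1b
9) 5793.103ms=14b +275.862ms=2/3b
10) 6068.966ms=44/3b +275.862ms=2/3b
11) 6344.828ms=46/3b +275.862ms=2/3b
Σ=16b of 16 (145bpm 4/4) — PASS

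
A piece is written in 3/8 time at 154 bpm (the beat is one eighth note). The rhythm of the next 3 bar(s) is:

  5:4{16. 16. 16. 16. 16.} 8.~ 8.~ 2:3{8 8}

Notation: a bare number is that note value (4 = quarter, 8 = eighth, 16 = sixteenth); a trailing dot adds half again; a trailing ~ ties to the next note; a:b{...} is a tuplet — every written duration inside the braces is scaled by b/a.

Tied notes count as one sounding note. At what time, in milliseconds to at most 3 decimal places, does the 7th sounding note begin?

1. 0.0ms @ 0 + 233.766ms (3/5)
2. 233.766ms @ 3/5 + 233.766ms (3/5)
3. 467.532ms @ 6/5 + 233.766ms (3/5)
4. 701.299ms @ 9/5 + 233.766ms (3/5)
5. 935.065ms @ 12/5 + 233.766ms (3/5)
6. 1168.831ms @ 3 + 1753.247ms (9/2)
7. 2922.078ms @ 15/2 + 584.416ms (3/2)

note 7 onset = 15/2b = 2922.078ms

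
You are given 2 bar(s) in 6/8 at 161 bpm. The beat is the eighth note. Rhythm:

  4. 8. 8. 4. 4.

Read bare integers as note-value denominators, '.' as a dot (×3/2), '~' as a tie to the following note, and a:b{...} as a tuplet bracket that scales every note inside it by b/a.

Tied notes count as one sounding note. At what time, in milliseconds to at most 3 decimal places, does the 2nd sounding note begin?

note 2 onset = 3b = 1118.012ms

1. 0.0ms @ 0 + 1118.012ms (3)
2. 1118.012ms @ 3 + 559.006ms (3/2)
3. 1677.019ms @ 9/2 + 559.006ms (3/2)
4. 2236.025ms @ 6 + 1118.012ms (3)
5. 3354.037ms @ 9 + 1118.012ms (3)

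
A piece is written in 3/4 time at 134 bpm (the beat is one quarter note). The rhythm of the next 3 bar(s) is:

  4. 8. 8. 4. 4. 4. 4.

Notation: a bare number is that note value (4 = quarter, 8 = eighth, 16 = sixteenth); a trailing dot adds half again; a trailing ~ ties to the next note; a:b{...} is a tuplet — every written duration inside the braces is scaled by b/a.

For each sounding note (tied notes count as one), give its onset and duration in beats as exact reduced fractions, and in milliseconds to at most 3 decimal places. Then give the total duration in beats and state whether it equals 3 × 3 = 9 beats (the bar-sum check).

1) 0.0ms=0b +671.642ms=3/2b
2) 671.642ms=3/2b +335.821ms=3/4b
3) 1007.463ms=9/4b +335.821ms=3/4b
4) 1343.284ms=3b +671.642ms=3/2b
5) 2014.925ms=9/2b +671.642ms=3/2b
6) 2686.567ms=6b +671.642ms=3/2b
7) 3358.209ms=15/2b +671.642ms=3/2b
Σ=9b of 9 (134bpm 3/4) — PASS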